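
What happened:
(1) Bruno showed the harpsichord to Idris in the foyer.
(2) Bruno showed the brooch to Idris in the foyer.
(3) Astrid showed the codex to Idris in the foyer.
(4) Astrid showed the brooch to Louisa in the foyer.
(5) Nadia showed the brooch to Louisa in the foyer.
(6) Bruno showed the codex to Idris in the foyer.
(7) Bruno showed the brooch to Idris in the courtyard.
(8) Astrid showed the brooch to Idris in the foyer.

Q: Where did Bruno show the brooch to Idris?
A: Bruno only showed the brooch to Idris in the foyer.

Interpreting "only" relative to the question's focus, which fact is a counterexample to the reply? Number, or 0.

The question "Where did ...?" targets the setting, so in the reply the focus falls on "in the foyer".
So "only" ranges over settings; the rest (Bruno as agent and the brooch as thing and Idris as recipient) is presupposed.
Fact (7) shares the background with a different setting (in the courtyard) — counterexample.
(Fact (1) would refute a reading with focus on the thing — but that is not what the question asks.)

7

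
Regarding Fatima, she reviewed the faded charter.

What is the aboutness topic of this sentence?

Fatima

The construction explicitly marks "Fatima" as what the sentence is about — the topic.
The remainder of the clause is the comment (what is said about the topic).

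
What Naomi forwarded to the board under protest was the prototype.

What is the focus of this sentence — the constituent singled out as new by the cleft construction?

In a pseudo-cleft "What ... was X", the post-copular constituent X is the focus.
Here the focus is "the prototype". The backgrounded (presupposed) material includes "Naomi", "to the board" and "under protest".

the prototype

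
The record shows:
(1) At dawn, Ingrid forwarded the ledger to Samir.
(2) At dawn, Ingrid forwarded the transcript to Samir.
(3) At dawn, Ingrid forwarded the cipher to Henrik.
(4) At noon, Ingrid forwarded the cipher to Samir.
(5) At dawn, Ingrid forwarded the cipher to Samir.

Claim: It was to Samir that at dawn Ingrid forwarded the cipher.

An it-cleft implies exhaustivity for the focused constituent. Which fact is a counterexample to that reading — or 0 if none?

The cleft puts "Samir" in focus and presupposes the open proposition with Ingrid as agent and the cipher as thing and at dawn as setting.
Exhaustivity: Samir is the only recipient satisfying that background.
But fact (3) also has Ingrid as agent and the cipher as thing and at dawn as setting, with recipient = Henrik — so the exhaustive reading fails.

3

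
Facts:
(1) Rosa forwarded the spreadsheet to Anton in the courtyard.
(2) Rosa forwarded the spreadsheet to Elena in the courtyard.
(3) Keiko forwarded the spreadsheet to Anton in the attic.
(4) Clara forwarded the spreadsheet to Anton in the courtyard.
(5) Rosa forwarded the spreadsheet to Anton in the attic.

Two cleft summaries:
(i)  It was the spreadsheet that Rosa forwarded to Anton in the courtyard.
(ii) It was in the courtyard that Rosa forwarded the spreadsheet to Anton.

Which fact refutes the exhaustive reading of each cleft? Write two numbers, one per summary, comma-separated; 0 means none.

Summary (i) focuses "the spreadsheet" (the thing); background same agent, recipient, setting (Rosa / Anton / in the courtyard). No fact matches that background with a different thing, so 0.
Summary (ii) focuses "in the courtyard" (the setting); background same agent, thing, recipient (Rosa / the spreadsheet / Anton). Fact (5) matches that background with setting = in the attic — refutes (ii).

0, 5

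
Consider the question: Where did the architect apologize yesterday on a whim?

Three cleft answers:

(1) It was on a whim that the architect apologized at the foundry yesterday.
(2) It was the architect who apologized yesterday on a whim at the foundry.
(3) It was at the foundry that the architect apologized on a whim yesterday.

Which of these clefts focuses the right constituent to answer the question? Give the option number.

The question word "where" targets the location.
Option (1) clefts "on a whim" — the manner, not what was asked.
Option (2) clefts "the architect" — the subject (agent), not what was asked.
Option (3) clefts "at the foundry" — that matches what the question asks about.
So the congruent reply is (3).

3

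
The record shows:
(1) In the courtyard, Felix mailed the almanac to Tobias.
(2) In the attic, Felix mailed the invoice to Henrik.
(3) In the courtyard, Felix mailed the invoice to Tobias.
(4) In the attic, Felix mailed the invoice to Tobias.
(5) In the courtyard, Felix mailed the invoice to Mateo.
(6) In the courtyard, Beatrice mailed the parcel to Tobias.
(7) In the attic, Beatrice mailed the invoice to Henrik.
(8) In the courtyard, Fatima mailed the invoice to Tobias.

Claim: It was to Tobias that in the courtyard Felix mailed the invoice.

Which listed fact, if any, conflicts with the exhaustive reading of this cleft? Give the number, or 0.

5

The cleft puts "Tobias" in focus and presupposes the open proposition with same agent, thing, setting (Felix / the invoice / in the courtyard).
Exhaustivity: Tobias is the only recipient satisfying that background.
But fact (5) also has same agent, thing, setting (Felix / the invoice / in the courtyard), with recipient = Mateo — so the exhaustive reading fails.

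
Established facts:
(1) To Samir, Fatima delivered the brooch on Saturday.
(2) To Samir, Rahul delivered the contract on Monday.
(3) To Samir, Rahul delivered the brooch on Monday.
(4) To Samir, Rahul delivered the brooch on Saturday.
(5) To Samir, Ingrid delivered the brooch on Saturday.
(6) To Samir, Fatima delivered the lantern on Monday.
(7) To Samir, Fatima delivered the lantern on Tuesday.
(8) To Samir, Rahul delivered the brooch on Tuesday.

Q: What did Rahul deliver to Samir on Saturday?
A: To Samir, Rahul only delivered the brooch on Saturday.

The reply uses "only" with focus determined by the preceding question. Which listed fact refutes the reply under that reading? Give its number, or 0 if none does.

0

The question "What did ...?" targets the thing, so in the reply the focus falls on "the brooch".
So "only" ranges over things; the rest (agent = Rahul, recipient = Samir, setting = on Saturday) is presupposed.
No listed fact shares that background with another thing. Nothing contradicts the reply.
(Fact (3) would refute a reading with focus on the setting — but that is not what the question asks.)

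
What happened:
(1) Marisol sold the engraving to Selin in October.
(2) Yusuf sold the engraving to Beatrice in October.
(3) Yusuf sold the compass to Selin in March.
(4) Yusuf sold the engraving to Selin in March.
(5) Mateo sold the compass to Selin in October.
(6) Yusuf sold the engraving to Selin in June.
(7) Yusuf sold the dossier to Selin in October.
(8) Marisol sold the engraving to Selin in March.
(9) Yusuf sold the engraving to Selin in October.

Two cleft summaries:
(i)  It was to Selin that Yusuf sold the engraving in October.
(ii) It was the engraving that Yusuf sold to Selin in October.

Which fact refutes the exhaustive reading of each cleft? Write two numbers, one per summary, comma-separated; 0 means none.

Summary (i) focuses "Selin" (the recipient); background Yusuf as agent and the engraving as thing and in October as setting. Fact (2) matches that background with recipient = Beatrice — refutes (i).
Summary (ii) focuses "the engraving" (the thing); background Yusuf as agent and Selin as recipient and in October as setting. Fact (7) matches that background with thing = the dossier — refutes (ii).

2, 7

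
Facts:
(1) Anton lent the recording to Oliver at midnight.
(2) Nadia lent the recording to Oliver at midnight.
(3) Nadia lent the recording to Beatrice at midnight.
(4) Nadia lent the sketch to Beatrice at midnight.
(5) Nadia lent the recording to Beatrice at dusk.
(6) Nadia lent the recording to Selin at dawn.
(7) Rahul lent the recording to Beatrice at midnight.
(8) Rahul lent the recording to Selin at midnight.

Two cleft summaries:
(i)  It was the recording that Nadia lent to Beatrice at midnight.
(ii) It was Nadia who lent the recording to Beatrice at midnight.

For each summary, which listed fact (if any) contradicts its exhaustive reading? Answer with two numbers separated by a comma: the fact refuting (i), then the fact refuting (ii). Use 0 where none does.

(i): focus "the recording". Looking for same agent, recipient, setting (Nadia / Beatrice / at midnight) with some other thing — fact (4) has the sketch there. Refuted.
(ii): focus "Nadia". Looking for same thing, recipient, setting (the recording / Beatrice / at midnight) with some other agent — fact (7) has Rahul there. Refuted.

4, 7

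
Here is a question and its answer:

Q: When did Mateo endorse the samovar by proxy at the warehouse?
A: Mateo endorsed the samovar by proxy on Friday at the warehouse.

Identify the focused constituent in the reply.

The wh-word "when" asks about the time.
In the answer, "Mateo", "the samovar", "at the warehouse" and "by proxy" are given — repeated from the question.
The constituent filling the time gap is "on Friday"; that is the focus and would carry nuclear stress.

on Friday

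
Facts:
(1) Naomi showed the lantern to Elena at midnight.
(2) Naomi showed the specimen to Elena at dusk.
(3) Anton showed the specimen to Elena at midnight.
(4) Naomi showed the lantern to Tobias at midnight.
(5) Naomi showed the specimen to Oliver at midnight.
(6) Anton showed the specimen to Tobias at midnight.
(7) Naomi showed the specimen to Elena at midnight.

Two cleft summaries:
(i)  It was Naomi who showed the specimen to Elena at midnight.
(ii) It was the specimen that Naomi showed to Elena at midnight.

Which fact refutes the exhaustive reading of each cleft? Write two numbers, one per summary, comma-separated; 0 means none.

Summary (i) focuses "Naomi" (the agent); background the specimen as thing and Elena as recipient and at midnight as setting. Fact (3) matches that background with agent = Anton — refutes (i).
Summary (ii) focuses "the specimen" (the thing); background Naomi as agent and Elena as recipient and at midnight as setting. Fact (1) matches that background with thing = the lantern — refutes (ii).

3, 1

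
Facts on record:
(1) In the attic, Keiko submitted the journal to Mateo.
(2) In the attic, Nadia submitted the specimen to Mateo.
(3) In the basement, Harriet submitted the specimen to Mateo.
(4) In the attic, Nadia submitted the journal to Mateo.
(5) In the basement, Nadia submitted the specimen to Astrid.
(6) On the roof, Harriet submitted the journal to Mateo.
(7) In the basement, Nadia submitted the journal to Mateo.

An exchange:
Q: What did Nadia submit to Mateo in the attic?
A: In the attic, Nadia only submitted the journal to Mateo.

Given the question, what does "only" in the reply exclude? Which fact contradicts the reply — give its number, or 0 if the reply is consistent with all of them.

2

Answering "What did ...?" puts focus on the thing — here, "the journal".
So "only" ranges over things; the rest (Nadia as agent and Mateo as recipient and in the attic as setting) is presupposed.
Fact (2) shares the background with a different thing (the specimen) — counterexample.
(Fact (7) would refute a reading with focus on the setting — but that is not what the question asks.)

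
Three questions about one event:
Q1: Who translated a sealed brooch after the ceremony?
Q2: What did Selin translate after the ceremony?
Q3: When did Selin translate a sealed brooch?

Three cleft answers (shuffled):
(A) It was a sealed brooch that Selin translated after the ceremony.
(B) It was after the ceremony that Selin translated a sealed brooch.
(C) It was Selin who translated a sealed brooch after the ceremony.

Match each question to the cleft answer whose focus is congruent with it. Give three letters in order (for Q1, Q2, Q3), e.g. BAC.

CAB

Q1 asks about the subject (agent); cleft (C) focuses "Selin", which is the subject (agent) — so Q1 → C.
Q2 asks about the direct object; cleft (A) focuses "a sealed brooch", which is the direct object — so Q2 → A.
Q3 asks about the time; cleft (B) focuses "after the ceremony", which is the time — so Q3 → B.
Mapping: Q1→C, Q2→A, Q3→B.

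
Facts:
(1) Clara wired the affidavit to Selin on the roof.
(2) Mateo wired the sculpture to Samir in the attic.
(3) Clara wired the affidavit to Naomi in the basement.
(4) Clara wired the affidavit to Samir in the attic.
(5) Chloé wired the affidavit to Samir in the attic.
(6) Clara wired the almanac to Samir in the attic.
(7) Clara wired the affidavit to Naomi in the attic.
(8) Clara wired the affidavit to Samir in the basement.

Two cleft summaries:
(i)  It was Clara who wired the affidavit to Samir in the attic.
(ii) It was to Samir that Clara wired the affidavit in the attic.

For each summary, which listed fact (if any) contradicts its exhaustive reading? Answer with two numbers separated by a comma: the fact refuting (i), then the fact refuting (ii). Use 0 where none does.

5, 7

(i): focus "Clara". Looking for same thing, recipient, setting (the affidavit / Samir / in the attic) with some other agent — fact (5) has Chloé there. Refuted.
(ii): focus "Samir". Looking for same agent, thing, setting (Clara / the affidavit / in the attic) with some other recipient — fact (7) has Naomi there. Refuted.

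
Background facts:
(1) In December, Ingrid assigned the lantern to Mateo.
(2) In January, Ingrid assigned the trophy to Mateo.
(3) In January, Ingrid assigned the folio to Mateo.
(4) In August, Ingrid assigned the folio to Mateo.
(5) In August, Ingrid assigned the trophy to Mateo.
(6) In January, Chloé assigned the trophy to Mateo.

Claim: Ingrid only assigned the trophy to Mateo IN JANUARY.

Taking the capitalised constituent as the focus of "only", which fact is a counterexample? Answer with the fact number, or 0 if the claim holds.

The capitals mark "in January" as focus. So "only" rules out other settings, with the rest (same agent, thing, recipient (Ingrid / the trophy / Mateo)) as background.
Fact (5) shares the background but differs in setting (in August) — a counterexample.

5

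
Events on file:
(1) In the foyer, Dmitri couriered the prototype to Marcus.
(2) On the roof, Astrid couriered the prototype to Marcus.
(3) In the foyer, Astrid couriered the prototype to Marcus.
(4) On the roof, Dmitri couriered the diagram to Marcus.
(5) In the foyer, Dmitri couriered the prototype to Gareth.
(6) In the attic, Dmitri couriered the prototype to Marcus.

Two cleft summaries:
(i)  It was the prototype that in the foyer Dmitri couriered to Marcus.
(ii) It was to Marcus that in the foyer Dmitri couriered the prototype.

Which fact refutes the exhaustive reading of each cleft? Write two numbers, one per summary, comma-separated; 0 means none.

Summary (i) focuses "the prototype" (the thing); background Dmitri as agent and Marcus as recipient and in the foyer as setting. No fact matches that background with a different thing, so 0.
Summary (ii) focuses "Marcus" (the recipient); background Dmitri as agent and the prototype as thing and in the foyer as setting. Fact (5) matches that background with recipient = Gareth — refutes (ii).

0, 5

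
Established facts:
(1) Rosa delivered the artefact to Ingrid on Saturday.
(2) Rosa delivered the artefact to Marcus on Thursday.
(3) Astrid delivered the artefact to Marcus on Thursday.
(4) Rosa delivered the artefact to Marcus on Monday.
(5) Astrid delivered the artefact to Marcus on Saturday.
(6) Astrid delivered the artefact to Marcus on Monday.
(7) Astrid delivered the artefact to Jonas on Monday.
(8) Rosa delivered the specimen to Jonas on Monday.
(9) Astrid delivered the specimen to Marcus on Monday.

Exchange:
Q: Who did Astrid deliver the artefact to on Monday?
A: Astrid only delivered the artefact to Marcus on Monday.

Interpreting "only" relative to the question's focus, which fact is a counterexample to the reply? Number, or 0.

The question "Who did ... to ...?" targets the recipient, so in the reply the focus falls on "Marcus".
So "only" ranges over recipients; the rest (same agent, thing, setting (Astrid / the artefact / on Monday)) is presupposed.
Fact (7) keeps same agent, thing, setting (Astrid / the artefact / on Monday) but has recipient = Jonas; that refutes the reply.
(Fact (9) would refute a reading with focus on the thing — but that is not what the question asks.)

7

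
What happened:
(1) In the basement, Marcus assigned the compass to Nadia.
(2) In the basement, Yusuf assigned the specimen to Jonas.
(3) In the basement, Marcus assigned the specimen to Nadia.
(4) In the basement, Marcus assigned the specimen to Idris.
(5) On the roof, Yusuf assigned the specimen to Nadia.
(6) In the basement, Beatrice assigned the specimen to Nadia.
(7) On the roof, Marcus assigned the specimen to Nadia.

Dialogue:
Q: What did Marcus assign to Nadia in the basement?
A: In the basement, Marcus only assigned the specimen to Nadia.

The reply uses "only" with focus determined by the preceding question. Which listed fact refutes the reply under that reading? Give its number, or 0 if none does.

Answering "What did ...?" puts focus on the thing — here, "the specimen".
"Only" then excludes alternative things while the background — agent = Marcus, recipient = Nadia, setting = in the basement — is held fixed.
Fact (1) shares the background with a different thing (the compass) — counterexample.
(Fact (7) would refute a reading with focus on the setting — but that is not what the question asks.)

1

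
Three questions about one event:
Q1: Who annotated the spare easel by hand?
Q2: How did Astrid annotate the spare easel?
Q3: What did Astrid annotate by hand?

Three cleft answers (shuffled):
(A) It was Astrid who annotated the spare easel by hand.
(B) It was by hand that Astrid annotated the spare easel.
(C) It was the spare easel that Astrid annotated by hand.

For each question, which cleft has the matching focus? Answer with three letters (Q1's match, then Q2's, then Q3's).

Q1 asks about the subject (agent); cleft (A) focuses "Astrid", which is the subject (agent) — so Q1 → A.
Q2 asks about the manner; cleft (B) focuses "by hand", which is the manner — so Q2 → B.
Q3 asks about the direct object; cleft (C) focuses "the spare easel", which is the direct object — so Q3 → C.
Mapping: Q1→A, Q2→B, Q3→C.

ABC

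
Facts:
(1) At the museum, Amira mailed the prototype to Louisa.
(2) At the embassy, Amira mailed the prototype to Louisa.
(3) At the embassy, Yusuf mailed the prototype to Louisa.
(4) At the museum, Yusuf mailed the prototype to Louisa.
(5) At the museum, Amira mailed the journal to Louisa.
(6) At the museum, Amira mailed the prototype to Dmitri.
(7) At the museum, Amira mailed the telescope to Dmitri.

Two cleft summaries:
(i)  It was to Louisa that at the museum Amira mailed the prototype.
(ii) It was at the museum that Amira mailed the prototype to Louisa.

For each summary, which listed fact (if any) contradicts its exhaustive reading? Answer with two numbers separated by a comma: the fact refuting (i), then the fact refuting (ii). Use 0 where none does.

6, 2

Summary (i) focuses "Louisa" (the recipient); background Amira as agent and the prototype as thing and at the museum as setting. Fact (6) matches that background with recipient = Dmitri — refutes (i).
Summary (ii) focuses "at the museum" (the setting); background Amira as agent and the prototype as thing and Louisa as recipient. Fact (2) matches that background with setting = at the embassy — refutes (ii).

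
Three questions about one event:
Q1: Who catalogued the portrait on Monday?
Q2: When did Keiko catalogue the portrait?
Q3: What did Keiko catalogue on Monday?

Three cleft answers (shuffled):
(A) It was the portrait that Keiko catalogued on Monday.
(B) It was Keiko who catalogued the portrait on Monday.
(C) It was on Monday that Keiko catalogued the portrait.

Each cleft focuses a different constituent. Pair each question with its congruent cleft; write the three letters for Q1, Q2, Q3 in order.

BCA

Q1 asks about the subject (agent); cleft (B) focuses "Keiko", which is the subject (agent) — so Q1 → B.
Q2 asks about the time; cleft (C) focuses "on Monday", which is the time — so Q2 → C.
Q3 asks about the direct object; cleft (A) focuses "the portrait", which is the direct object — so Q3 → A.
Mapping: Q1→B, Q2→C, Q3→A.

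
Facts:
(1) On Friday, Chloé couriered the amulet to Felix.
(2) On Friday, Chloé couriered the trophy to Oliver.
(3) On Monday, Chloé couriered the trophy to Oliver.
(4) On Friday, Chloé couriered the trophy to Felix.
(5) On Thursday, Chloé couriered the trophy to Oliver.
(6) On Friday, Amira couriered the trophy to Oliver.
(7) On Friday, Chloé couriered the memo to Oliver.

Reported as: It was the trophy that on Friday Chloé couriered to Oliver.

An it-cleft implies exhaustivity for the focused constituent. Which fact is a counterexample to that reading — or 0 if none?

Focus of the cleft: "the trophy" (the thing). Presupposed background: agent = Chloé, recipient = Oliver, setting = on Friday.
The exhaustive reading says no other thing fits that background.
But fact (7) also has agent = Chloé, recipient = Oliver, setting = on Friday, with thing = the memo — so the exhaustive reading fails.

7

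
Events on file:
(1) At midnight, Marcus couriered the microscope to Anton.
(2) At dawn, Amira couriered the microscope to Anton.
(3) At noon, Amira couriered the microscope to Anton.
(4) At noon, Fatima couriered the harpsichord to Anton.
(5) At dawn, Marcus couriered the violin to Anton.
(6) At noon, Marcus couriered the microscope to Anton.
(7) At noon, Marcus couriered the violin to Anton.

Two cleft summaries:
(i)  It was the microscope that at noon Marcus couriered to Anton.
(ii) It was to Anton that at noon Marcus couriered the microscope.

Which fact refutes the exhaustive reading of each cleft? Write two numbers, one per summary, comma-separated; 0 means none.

(i): focus "the microscope". Looking for same agent, recipient, setting (Marcus / Anton / at noon) with some other thing — fact (7) has the violin there. Refuted.
(ii): focus "Anton". No fact shares same agent, thing, setting (Marcus / the microscope / at noon) with a different recipient. 0.

7, 0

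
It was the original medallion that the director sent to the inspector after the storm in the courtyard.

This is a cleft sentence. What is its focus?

In an it-cleft "It was X that/who ...", the clefted constituent X is the focus; the that/who-clause expresses the presupposed open proposition.
Here the focus is "the original medallion". The backgrounded (presupposed) material includes "the director", "to the inspector", "after the storm" and "in the courtyard".

the original medallion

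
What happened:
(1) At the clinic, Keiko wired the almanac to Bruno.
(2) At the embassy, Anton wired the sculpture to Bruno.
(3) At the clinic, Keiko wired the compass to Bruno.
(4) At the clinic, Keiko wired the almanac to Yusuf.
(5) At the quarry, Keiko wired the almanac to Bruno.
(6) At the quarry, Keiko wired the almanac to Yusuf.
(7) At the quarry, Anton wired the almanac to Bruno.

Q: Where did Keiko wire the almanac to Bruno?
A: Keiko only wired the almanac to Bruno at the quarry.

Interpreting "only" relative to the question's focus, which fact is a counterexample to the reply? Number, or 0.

Answering "Where did ...?" puts focus on the setting — here, "at the quarry".
So "only" ranges over settings; the rest (same agent, thing, recipient (Keiko / the almanac / Bruno)) is presupposed.
Fact (1) keeps same agent, thing, recipient (Keiko / the almanac / Bruno) but has setting = at the clinic; that refutes the reply.
(Fact (6) would refute a reading with focus on the recipient — but that is not what the question asks.)

1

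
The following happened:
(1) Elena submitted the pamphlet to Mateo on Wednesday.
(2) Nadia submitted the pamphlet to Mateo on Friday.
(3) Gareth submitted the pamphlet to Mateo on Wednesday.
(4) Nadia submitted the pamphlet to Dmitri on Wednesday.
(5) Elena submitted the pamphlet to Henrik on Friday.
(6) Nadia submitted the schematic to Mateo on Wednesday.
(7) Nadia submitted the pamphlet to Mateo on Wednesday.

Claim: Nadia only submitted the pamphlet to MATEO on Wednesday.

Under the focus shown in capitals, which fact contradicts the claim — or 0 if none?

4

Focus (in capitals) is "Mateo" — the recipient. "Only" excludes alternative recipients while holding fixed Nadia as agent and the pamphlet as thing and on Wednesday as setting.
Fact (4) shares the background but differs in recipient (Dmitri) — a counterexample.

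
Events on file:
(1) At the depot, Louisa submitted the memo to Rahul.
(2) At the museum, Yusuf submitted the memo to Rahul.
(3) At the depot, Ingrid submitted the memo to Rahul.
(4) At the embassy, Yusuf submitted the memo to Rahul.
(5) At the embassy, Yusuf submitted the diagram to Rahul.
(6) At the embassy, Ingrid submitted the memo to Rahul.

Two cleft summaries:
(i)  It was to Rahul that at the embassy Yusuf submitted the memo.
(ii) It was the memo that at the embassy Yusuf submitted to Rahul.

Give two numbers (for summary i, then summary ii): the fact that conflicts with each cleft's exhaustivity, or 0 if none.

(i): focus "Rahul". No fact shares agent = Yusuf, thing = the memo, setting = at the embassy with a different recipient. 0.
(ii): focus "the memo". Looking for agent = Yusuf, recipient = Rahul, setting = at the embassy with some other thing — fact (5) has the diagram there. Refuted.

0, 5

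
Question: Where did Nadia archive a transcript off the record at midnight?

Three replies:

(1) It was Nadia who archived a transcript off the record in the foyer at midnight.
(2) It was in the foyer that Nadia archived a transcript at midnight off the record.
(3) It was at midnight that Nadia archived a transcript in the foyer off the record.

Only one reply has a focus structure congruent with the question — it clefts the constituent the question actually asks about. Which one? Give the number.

2

The question word "where" targets the location.
Option (1) clefts "Nadia" — the subject (agent), not what was asked.
Option (2) clefts "in the foyer" — that matches what the question asks about.
Option (3) clefts "at midnight" — the time, not what was asked.
So the congruent reply is (2).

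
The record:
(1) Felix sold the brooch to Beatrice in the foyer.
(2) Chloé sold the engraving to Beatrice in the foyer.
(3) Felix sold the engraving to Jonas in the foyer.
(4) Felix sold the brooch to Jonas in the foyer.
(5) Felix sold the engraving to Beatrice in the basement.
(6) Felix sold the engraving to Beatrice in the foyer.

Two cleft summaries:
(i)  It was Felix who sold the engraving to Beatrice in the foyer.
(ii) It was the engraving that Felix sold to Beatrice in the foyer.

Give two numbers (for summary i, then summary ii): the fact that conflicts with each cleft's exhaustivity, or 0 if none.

2, 1

(i): focus "Felix". Looking for thing = the engraving, recipient = Beatrice, setting = in the foyer with some other agent — fact (2) has Chloé there. Refuted.
(ii): focus "the engraving". Looking for agent = Felix, recipient = Beatrice, setting = in the foyer with some other thing — fact (1) has the brooch there. Refuted.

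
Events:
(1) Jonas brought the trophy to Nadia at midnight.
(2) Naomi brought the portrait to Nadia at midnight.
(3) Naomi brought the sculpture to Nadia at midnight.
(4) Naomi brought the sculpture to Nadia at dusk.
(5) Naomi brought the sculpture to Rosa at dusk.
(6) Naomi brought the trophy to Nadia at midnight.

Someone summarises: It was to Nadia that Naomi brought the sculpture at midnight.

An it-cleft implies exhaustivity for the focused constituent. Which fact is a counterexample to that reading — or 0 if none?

0

Focus of the cleft: "Nadia" (the recipient). Presupposed background: same agent, thing, setting (Naomi / the sculpture / at midnight).
Exhaustivity: Nadia is the only recipient satisfying that background.
Every other fact differs from the presupposition on some backgrounded slot, so none challenges the exhaustivity.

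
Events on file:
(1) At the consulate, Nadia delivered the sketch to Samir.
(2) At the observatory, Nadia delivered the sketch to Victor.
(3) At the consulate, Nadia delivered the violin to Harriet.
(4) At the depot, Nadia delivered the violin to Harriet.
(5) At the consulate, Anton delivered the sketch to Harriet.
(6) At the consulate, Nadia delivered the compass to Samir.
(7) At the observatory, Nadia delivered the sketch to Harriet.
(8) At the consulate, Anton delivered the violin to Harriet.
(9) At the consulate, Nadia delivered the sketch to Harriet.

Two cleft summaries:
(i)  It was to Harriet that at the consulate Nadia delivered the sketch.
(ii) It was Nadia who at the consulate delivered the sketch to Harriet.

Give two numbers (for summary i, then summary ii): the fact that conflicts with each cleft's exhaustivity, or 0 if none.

1, 5

(i): focus "Harriet". Looking for agent = Nadia, thing = the sketch, setting = at the consulate with some other recipient — fact (1) has Samir there. Refuted.
(ii): focus "Nadia". Looking for thing = the sketch, recipient = Harriet, setting = at the consulate with some other agent — fact (5) has Anton there. Refuted.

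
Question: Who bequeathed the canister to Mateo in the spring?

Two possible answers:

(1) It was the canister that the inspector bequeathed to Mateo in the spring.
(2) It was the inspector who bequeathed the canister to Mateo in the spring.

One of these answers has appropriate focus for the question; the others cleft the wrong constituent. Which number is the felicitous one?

2

The question word "who" targets the subject (agent).
Option (1) clefts "the canister" — the direct object, not what was asked.
Option (2) clefts "the inspector" — that matches what the question asks about.
So the congruent reply is (2).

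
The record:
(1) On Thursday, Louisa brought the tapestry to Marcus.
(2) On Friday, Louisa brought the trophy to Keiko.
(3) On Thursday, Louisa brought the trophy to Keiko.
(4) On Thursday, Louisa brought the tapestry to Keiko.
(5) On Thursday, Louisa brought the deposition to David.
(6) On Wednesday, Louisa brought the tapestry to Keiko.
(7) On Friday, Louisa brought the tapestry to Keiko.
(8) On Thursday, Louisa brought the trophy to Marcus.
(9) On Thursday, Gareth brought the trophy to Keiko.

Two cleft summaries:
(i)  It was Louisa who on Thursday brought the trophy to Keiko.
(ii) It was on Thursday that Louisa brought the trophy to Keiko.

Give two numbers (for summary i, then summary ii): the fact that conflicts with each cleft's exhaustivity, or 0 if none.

Summary (i) focuses "Louisa" (the agent); background thing = the trophy, recipient = Keiko, setting = on Thursday. Fact (9) matches that background with agent = Gareth — refutes (i).
Summary (ii) focuses "on Thursday" (the setting); background agent = Louisa, thing = the trophy, recipient = Keiko. Fact (2) matches that background with setting = on Friday — refutes (ii).

9, 2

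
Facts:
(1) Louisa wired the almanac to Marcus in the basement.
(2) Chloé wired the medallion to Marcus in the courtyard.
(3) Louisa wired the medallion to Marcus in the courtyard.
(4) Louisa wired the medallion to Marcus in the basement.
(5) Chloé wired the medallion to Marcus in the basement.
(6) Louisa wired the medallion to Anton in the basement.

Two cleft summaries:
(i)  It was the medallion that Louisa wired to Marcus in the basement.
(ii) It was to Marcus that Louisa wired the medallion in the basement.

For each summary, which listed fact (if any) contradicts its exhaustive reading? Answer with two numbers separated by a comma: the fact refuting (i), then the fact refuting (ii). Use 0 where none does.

Summary (i) focuses "the medallion" (the thing); background same agent, recipient, setting (Louisa / Marcus / in the basement). Fact (1) matches that background with thing = the almanac — refutes (i).
Summary (ii) focuses "Marcus" (the recipient); background same agent, thing, setting (Louisa / the medallion / in the basement). Fact (6) matches that background with recipient = Anton — refutes (ii).

1, 6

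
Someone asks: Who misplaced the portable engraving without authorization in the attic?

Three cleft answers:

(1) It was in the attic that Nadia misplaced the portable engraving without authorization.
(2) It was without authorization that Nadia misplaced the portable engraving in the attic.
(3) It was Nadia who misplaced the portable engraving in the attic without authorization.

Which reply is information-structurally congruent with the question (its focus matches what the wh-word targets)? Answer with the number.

3

The question word "who" targets the subject (agent).
Option (1) clefts "in the attic" — the location, not what was asked.
Option (2) clefts "without authorization" — the manner, not what was asked.
Option (3) clefts "Nadia" — that matches what the question asks about.
So the congruent reply is (3).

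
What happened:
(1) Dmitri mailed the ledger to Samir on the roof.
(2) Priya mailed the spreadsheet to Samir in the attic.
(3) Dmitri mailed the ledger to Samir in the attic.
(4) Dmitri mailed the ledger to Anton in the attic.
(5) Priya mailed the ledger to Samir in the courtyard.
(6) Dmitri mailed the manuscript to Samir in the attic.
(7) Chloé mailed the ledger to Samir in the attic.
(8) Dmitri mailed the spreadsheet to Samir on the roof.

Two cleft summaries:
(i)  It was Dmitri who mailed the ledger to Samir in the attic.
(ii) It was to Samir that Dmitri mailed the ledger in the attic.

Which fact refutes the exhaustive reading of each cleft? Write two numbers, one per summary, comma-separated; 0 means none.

Summary (i) focuses "Dmitri" (the agent); background the ledger as thing and Samir as recipient and in the attic as setting. Fact (7) matches that background with agent = Chloé — refutes (i).
Summary (ii) focuses "Samir" (the recipient); background Dmitri as agent and the ledger as thing and in the attic as setting. Fact (4) matches that background with recipient = Anton — refutes (ii).

7, 4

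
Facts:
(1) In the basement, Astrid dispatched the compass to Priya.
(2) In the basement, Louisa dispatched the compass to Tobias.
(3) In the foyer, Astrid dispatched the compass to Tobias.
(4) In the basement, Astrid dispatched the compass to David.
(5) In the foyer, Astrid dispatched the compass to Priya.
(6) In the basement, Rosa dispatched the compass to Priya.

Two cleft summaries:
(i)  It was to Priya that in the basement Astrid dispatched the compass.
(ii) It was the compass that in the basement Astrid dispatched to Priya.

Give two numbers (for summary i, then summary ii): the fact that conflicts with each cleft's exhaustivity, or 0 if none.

Summary (i) focuses "Priya" (the recipient); background same agent, thing, setting (Astrid / the compass / in the basement). Fact (4) matches that background with recipient = David — refutes (i).
Summary (ii) focuses "the compass" (the thing); background same agent, recipient, setting (Astrid / Priya / in the basement). No fact matches that background with a different thing, so 0.

4, 0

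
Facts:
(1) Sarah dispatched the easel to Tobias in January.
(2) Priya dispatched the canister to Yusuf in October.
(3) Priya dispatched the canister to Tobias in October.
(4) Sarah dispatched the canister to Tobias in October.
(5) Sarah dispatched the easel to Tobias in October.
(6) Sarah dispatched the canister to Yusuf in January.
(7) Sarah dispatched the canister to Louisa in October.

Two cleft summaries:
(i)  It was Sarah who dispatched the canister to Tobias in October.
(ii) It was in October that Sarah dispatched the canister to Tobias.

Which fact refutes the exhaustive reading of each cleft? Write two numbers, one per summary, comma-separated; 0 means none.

3, 0

(i): focus "Sarah". Looking for same thing, recipient, setting (the canister / Tobias / in October) with some other agent — fact (3) has Priya there. Refuted.
(ii): focus "in October". No fact shares same agent, thing, recipient (Sarah / the canister / Tobias) with a different setting. 0.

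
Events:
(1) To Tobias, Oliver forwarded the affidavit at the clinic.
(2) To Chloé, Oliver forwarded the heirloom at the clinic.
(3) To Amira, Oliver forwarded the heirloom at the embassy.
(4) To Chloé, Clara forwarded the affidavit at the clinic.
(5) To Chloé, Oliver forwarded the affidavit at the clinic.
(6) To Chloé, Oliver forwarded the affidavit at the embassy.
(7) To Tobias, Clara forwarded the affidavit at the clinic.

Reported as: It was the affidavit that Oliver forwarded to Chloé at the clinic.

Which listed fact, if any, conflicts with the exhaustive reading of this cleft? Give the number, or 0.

2

The cleft puts "the affidavit" in focus and presupposes the open proposition with same agent, recipient, setting (Oliver / Chloé / at the clinic).
The exhaustive reading says no other thing fits that background.
Fact (2) shares the background but with thing = the heirloom; exhaustivity is violated.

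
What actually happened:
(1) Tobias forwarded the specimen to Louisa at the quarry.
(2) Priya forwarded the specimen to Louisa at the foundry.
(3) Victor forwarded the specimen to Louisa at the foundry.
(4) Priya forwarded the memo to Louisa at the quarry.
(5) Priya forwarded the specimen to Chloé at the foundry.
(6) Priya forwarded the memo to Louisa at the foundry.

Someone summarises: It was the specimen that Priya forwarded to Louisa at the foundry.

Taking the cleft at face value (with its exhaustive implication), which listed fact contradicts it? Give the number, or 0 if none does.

The cleft puts "the specimen" in focus and presupposes the open proposition with agent = Priya, recipient = Louisa, setting = at the foundry.
The exhaustive reading says no other thing fits that background.
But fact (6) also has agent = Priya, recipient = Louisa, setting = at the foundry, with thing = the memo — so the exhaustive reading fails.

6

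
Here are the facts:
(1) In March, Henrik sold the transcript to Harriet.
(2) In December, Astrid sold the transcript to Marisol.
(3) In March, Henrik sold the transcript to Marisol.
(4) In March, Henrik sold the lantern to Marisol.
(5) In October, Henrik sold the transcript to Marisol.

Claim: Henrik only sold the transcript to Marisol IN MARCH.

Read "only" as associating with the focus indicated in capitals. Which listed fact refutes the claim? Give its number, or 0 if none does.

5

The capitals mark "in March" as focus. So "only" rules out other settings, with the rest (Henrik as agent and the transcript as thing and Marisol as recipient) as background.
Fact (5) matches on Henrik as agent and the transcript as thing and Marisol as recipient, but has setting = in October instead. That refutes the claim.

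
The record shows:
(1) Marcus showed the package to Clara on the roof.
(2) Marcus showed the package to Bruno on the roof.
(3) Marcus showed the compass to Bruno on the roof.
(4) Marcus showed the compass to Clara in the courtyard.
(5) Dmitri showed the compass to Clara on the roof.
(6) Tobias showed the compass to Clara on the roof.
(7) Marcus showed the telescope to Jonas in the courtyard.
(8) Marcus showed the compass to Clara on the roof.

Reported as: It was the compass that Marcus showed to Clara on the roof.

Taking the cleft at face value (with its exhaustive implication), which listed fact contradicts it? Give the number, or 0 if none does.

Focus of the cleft: "the compass" (the thing). Presupposed background: Marcus as agent and Clara as recipient and on the roof as setting.
The exhaustive reading says no other thing fits that background.
Fact (1) shares the background but with thing = the package; exhaustivity is violated.

1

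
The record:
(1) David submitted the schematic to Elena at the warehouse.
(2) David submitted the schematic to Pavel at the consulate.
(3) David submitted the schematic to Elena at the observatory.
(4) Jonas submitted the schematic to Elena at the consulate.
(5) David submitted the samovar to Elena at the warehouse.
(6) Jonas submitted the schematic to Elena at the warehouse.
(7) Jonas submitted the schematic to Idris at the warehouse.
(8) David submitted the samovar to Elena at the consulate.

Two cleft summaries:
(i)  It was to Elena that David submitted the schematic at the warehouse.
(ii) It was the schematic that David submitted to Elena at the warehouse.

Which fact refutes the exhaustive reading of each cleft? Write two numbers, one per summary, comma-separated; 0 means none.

(i): focus "Elena". No fact shares agent = David, thing = the schematic, setting = at the warehouse with a different recipient. 0.
(ii): focus "the schematic". Looking for agent = David, recipient = Elena, setting = at the warehouse with some other thing — fact (5) has the samovar there. Refuted.

0, 5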